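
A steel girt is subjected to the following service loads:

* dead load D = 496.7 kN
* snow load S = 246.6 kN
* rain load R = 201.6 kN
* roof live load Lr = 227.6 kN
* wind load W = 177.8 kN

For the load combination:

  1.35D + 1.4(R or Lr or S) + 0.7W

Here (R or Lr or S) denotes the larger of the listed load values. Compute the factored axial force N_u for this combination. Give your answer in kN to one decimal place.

1140.2 kN

(R or Lr or S) → S = 246.6 kN.
1.35(496.7) + 1.4(246.6) + 0.7(177.8) = 670.5 + 345.2 + 124.5 = 1140.2
N_u = 1140.2 kN.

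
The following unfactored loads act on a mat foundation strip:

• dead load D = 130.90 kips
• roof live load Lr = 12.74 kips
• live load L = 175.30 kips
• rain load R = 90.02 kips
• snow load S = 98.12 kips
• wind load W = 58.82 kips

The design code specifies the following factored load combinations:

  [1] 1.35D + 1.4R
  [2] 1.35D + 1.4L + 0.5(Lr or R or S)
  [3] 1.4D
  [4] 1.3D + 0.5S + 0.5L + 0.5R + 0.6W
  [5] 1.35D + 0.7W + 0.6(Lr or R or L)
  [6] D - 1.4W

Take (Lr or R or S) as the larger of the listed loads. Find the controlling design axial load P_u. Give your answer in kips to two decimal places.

471.20 kips

(Lr or R or S) → S = 98.12 kips; (Lr or R or L) → L = 175.30 kips.
[1] 1.35(130.90) + 1.4(90.02) = 302.74
[2] 1.35(130.90) + 1.4(175.30) + 0.5(98.12) = 176.72 + 245.42 + 49.06 = 471.20
[3] 1.4(130.90) = 183.26
[4] 1.3(130.90) + 0.5(98.12) + 0.5(175.30) + 0.5(90.02) + 0.6(58.82) = 170.17 + 49.06 + 87.65 + 45.01 + 35.29 = 387.18
[5] 1.35(130.90) + 0.7(58.82) + 0.6(175.30) = 176.72 + 41.17 + 105.18 = 323.07
[6] 1.0(130.90) - 1.4(58.82) = 130.90 - 82.35 = 48.55
The controlling combination is 2, giving 471.20 kips.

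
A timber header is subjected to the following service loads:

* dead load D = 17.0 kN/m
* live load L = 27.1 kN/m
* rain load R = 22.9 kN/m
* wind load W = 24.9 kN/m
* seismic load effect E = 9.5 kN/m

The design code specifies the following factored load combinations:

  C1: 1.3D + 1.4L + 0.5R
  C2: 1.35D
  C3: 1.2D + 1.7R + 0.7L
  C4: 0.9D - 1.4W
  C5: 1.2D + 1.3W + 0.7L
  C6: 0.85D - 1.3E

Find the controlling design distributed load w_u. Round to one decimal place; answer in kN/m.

C1: 1.3(17.0) + 1.4(27.1) + 0.5(22.9) = 22.1 + 37.9 + 11.5 = 71.5
C2: 1.35(17.0) = 23.0
C3: 1.2(17.0) + 1.7(22.9) + 0.7(27.1) = 20.4 + 38.9 + 19.0 = 78.3
C4: 0.9(17.0) - 1.4(24.9) = 15.3 - 34.9 = -19.6
C5: 1.2(17.0) + 1.3(24.9) + 0.7(27.1) = 71.7
C6: 0.85(17.0) - 1.3(9.5) = 14.5 - 12.4 = 2.1
Combination 3 governs: w_u = 78.3 kN/m.

78.3 kN/m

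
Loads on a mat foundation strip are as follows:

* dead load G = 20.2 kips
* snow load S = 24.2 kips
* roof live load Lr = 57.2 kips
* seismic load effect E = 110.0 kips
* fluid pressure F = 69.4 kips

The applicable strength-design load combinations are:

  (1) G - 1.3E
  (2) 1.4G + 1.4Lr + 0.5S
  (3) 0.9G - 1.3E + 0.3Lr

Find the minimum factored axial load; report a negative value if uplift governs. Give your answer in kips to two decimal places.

(1) 1.0(20.2) - 1.3(110.0) = 20.20 - 143.00 = -122.80
(2) 1.4(20.2) + 1.4(57.2) + 0.5(24.2) = 28.28 + 80.08 + 12.10 = 120.46
(3) 0.9(20.2) - 1.3(110.0) + 0.3(57.2) = 18.18 - 143.00 + 17.16 = -107.66
Combination 1 gives the minimum: -122.80 kips.

-122.80 kips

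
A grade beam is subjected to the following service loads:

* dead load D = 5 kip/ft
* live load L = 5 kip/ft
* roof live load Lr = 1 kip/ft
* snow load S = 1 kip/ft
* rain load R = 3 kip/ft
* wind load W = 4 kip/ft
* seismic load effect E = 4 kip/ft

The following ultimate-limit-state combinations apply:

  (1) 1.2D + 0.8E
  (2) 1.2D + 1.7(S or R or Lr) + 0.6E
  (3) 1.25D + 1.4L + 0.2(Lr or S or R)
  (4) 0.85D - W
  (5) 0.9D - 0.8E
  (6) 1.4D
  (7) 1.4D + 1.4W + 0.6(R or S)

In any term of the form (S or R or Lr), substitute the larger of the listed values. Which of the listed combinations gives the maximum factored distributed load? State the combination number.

(S or R or Lr) → R = 3 kip/ft; (Lr or S or R) → R = 3 kip/ft; (R or S) → R = 3 kip/ft.
(1) 1.2(5) + 0.8(4) = 9.2
(2) 1.2(5) + 1.7(3) + 0.6(4) = 13.5
(3) 1.25(5) + 1.4(5) + 0.2(3) = 13.9
(4) 0.85(5) - 1.0(4) = 0.3
(5) 0.9(5) - 0.8(4) = 1.3
(6) 1.4(5) = 7.0
(7) 1.4(5) + 1.4(4) + 0.6(3) = 14.4
The largest value is 14.4 kip/ft from combination 7.

Combination 7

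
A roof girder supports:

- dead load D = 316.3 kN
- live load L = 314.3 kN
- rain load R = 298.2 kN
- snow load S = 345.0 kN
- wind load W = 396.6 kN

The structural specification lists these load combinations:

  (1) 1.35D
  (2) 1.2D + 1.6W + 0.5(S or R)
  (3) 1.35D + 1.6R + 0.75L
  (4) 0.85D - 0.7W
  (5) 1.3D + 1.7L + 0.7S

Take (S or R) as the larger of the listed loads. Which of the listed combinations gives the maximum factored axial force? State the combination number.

(S or R) → S = 345.0 kN.
(1) 1.35(316.3) = 427.0
(2) 1.2(316.3) + 1.6(396.6) + 0.5(345.0) = 1186.6
(3) 1.35(316.3) + 1.6(298.2) + 0.75(314.3) = 1139.9
(4) 0.85(316.3) - 0.7(396.6) = -8.8
(5) 1.3(316.3) + 1.7(314.3) + 0.7(345.0) = 411.2 + 534.3 + 241.5 = 1187.0
The largest value is 1187.0 kN from combination 5.

Combination 5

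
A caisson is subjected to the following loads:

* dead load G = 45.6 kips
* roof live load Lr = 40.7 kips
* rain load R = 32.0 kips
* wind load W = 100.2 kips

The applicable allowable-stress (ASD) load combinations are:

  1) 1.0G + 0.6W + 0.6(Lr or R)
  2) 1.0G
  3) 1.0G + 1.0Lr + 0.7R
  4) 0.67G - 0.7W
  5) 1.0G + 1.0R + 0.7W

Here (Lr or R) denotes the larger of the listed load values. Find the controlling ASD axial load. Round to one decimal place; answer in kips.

(Lr or R) → Lr = 40.7 kips.
1) 1.0(45.6) + 0.6(100.2) + 0.6(40.7) = 130.1
2) 1.0(45.6) = 45.6
3) 1.0(45.6) + 1.0(40.7) + 0.7(32.0) = 108.7
4) 0.67(45.6) - 0.7(100.2) = -39.6
5) 1.0(45.6) + 1.0(32.0) + 0.7(100.2) = 147.7
Maximum is from combination 5.

147.7 kips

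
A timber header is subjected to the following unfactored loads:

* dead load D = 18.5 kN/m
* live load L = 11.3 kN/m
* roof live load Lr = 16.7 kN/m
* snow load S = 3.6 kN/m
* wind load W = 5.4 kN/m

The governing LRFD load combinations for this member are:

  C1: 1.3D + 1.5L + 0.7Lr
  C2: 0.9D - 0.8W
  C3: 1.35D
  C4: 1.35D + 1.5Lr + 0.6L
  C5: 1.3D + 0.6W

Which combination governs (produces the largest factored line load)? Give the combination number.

Combination 4

C1: 1.3(18.5) + 1.5(11.3) + 0.7(16.7) = 52.7
C2: 0.9(18.5) - 0.8(5.4) = 12.3
C3: 1.35(18.5) = 25.0
C4: 1.35(18.5) + 1.5(16.7) + 0.6(11.3) = 56.8
C5: 1.3(18.5) + 0.6(5.4) = 27.3
The largest value is 56.8 kN/m from combination 4.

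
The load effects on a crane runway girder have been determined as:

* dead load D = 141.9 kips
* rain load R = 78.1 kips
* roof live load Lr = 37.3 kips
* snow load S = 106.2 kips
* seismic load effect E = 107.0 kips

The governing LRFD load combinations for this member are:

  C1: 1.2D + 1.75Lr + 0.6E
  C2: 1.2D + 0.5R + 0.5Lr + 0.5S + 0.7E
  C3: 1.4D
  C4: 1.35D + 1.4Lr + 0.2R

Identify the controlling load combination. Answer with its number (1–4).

C1: 1.2(141.9) + 1.75(37.3) + 0.6(107.0) = 299.76
C2: 1.2(141.9) + 0.5(78.1) + 0.5(37.3) + 0.5(106.2) + 0.7(107.0) = 355.98
C3: 1.4(141.9) = 198.66
C4: 1.35(141.9) + 1.4(37.3) + 0.2(78.1) = 259.41
The largest value is 355.98 kips from combination 2.

Combination 2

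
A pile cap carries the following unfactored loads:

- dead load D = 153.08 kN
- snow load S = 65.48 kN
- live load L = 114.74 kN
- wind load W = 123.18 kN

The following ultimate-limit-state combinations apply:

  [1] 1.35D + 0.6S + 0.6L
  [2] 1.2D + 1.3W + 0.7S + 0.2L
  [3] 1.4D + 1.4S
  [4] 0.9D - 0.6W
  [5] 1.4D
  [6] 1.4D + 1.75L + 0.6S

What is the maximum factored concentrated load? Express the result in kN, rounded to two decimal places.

[1] 1.35(153.08) + 0.6(65.48) + 0.6(114.74) = 206.66 + 39.29 + 68.84 = 314.79
[2] 1.2(153.08) + 1.3(123.18) + 0.7(65.48) + 0.2(114.74) = 412.61
[3] 1.4(153.08) + 1.4(65.48) = 214.31 + 91.67 = 305.98
[4] 0.9(153.08) - 0.6(123.18) = 137.77 - 73.91 = 63.86
[5] 1.4(153.08) = 214.31
[6] 1.4(153.08) + 1.75(114.74) + 0.6(65.48) = 214.31 + 200.80 + 39.29 = 454.40
Combination 6 governs: P_u = 454.40 kN.

454.40 kN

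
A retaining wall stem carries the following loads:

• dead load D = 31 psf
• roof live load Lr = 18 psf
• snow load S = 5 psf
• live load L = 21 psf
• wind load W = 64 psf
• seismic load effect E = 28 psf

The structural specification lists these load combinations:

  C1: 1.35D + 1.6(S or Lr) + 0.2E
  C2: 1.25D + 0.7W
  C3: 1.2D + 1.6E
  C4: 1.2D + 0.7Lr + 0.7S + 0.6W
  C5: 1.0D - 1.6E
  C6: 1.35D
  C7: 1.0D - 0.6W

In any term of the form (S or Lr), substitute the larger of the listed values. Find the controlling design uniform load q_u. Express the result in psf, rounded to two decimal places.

(S or Lr) → Lr = 18 psf.
C1: 1.35(31) + 1.6(18) + 0.2(28) = 41.85 + 28.80 + 5.60 = 76.25
C2: 1.25(31) + 0.7(64) = 38.75 + 44.80 = 83.55
C3: 1.2(31) + 1.6(28) = 37.20 + 44.80 = 82.00
C4: 1.2(31) + 0.7(18) + 0.7(5) + 0.6(64) = 37.20 + 12.60 + 3.50 + 38.40 = 91.70
C5: 1.0(31) - 1.6(28) = 31.00 - 44.80 = -13.80
C6: 1.35(31) = 41.85
C7: 1.0(31) - 0.6(64) = 31.00 - 38.40 = -7.40
The controlling combination is 4, giving 91.70 psf.

91.70 psf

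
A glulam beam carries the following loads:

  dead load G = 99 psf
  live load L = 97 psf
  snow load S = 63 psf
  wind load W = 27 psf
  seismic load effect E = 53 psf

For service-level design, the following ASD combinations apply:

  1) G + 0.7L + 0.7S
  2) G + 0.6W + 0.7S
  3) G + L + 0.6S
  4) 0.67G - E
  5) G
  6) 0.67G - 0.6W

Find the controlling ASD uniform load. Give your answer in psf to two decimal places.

1) 1.0(99) + 0.7(97) + 0.7(63) = 99.00 + 67.90 + 44.10 = 211.00
2) 1.0(99) + 0.6(27) + 0.7(63) = 99.00 + 16.20 + 44.10 = 159.30
3) 1.0(99) + 1.0(97) + 0.6(63) = 99.00 + 97.00 + 37.80 = 233.80
4) 0.67(99) - 1.0(53) = 66.33 - 53.00 = 13.33
5) 1.0(99) = 99.00
6) 0.67(99) - 0.6(27) = 66.33 - 16.20 = 50.13
Maximum is from combination 3.

233.80 psf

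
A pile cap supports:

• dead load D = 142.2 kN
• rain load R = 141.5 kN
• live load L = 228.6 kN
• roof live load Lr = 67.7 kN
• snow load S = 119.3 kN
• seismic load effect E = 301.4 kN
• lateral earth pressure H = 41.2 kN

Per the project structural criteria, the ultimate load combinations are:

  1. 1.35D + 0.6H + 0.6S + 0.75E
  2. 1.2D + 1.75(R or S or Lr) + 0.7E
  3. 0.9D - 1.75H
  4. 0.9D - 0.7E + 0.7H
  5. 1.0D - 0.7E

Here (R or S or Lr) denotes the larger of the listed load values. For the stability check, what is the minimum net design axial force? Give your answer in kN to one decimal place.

-68.8 kN

(R or S or Lr) → R = 141.5 kN.
1. 1.35(142.2) + 0.6(41.2) + 0.6(119.3) + 0.75(301.4) = 514.3
2. 1.2(142.2) + 1.75(141.5) + 0.7(301.4) = 170.6 + 247.6 + 211.0 = 629.2
3. 0.9(142.2) - 1.75(41.2) = 128.0 - 72.1 = 55.9
4. 0.9(142.2) - 0.7(301.4) + 0.7(41.2) = 128.0 - 211.0 + 28.8 = -54.2
5. 1.0(142.2) - 0.7(301.4) = 142.2 - 211.0 = -68.8
Combination 5 gives the minimum: -68.8 kN.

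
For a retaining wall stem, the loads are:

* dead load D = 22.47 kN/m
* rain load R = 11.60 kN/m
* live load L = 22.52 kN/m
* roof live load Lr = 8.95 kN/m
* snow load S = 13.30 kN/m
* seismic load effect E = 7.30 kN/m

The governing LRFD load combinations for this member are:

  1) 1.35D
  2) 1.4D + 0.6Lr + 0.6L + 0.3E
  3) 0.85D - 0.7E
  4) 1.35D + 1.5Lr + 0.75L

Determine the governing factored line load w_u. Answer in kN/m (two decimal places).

60.65 kN/m

1) 1.35(22.47) = 30.33
2) 1.4(22.47) + 0.6(8.95) + 0.6(22.52) + 0.3(7.30) = 31.46 + 5.37 + 13.51 + 2.19 = 52.53
3) 0.85(22.47) - 0.7(7.30) = 19.10 - 5.11 = 13.99
4) 1.35(22.47) + 1.5(8.95) + 0.75(22.52) = 30.33 + 13.43 + 16.89 = 60.65
Combination 4 governs: w_u = 60.65 kN/m.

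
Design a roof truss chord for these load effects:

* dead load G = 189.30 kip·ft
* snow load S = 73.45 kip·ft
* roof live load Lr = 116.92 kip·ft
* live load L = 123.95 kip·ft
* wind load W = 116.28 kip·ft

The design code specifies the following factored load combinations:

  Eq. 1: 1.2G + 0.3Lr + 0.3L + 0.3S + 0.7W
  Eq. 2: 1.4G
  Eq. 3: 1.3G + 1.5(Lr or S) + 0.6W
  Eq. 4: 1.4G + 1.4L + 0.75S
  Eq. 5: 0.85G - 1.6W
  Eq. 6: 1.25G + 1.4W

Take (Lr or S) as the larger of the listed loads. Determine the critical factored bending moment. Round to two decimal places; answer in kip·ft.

493.64 kip·ft

(Lr or S) → Lr = 116.92 kip·ft.
Eq. 1: 1.2(189.30) + 0.3(116.92) + 0.3(123.95) + 0.3(73.45) + 0.7(116.28) = 402.85
Eq. 2: 1.4(189.30) = 265.02
Eq. 3: 1.3(189.30) + 1.5(116.92) + 0.6(116.28) = 491.24
Eq. 4: 1.4(189.30) + 1.4(123.95) + 0.75(73.45) = 493.64
Eq. 5: 0.85(189.30) - 1.6(116.28) = -25.14
Eq. 6: 1.25(189.30) + 1.4(116.28) = 399.42
Combination 4 governs: M_u = 493.64 kip·ft.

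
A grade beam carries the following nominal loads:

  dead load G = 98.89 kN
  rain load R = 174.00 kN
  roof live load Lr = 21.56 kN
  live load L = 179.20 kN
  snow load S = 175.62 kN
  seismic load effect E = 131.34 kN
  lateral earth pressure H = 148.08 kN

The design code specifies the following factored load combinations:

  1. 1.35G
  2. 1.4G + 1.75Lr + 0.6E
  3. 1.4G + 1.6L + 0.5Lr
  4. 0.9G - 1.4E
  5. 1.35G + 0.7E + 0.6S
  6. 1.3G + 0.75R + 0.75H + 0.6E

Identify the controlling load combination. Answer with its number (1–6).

1. 1.35(98.89) = 133.50
2. 1.4(98.89) + 1.75(21.56) + 0.6(131.34) = 138.45 + 37.73 + 78.80 = 254.98
3. 1.4(98.89) + 1.6(179.20) + 0.5(21.56) = 138.45 + 286.72 + 10.78 = 435.95
4. 0.9(98.89) - 1.4(131.34) = 89.00 - 183.88 = -94.88
5. 1.35(98.89) + 0.7(131.34) + 0.6(175.62) = 133.50 + 91.94 + 105.37 = 330.81
6. 1.3(98.89) + 0.75(174.00) + 0.75(148.08) + 0.6(131.34) = 128.56 + 130.50 + 111.06 + 78.80 = 448.92
The largest value is 448.92 kN from combination 6.

Combination 6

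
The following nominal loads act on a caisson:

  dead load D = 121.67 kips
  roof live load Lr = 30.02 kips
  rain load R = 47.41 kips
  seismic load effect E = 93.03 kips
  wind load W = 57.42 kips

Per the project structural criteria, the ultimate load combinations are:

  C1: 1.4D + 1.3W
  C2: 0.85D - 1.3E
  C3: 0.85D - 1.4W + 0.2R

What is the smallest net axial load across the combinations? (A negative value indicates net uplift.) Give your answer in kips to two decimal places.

C1: 1.4(121.67) + 1.3(57.42) = 244.98
C2: 0.85(121.67) - 1.3(93.03) = -17.52
C3: 0.85(121.67) - 1.4(57.42) + 0.2(47.41) = 32.51
Combination 2 gives the minimum: -17.52 kips.

-17.52 kips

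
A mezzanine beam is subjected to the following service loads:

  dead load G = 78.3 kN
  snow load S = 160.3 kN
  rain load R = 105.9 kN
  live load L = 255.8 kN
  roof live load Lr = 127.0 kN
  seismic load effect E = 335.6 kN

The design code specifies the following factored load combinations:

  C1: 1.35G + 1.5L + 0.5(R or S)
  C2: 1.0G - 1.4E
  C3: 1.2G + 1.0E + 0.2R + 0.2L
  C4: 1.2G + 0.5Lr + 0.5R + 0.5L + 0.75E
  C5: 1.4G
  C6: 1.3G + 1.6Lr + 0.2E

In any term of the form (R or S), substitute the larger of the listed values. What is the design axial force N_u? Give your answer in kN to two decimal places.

590.01 kN

(R or S) → S = 160.3 kN.
C1: 1.35(78.3) + 1.5(255.8) + 0.5(160.3) = 105.71 + 383.70 + 80.15 = 569.56
C2: 1.0(78.3) - 1.4(335.6) = 78.30 - 469.84 = -391.54
C3: 1.2(78.3) + 1.0(335.6) + 0.2(105.9) + 0.2(255.8) = 93.96 + 335.60 + 21.18 + 51.16 = 501.90
C4: 1.2(78.3) + 0.5(127.0) + 0.5(105.9) + 0.5(255.8) + 0.75(335.6) = 93.96 + 63.50 + 52.95 + 127.90 + 251.70 = 590.01
C5: 1.4(78.3) = 109.62
C6: 1.3(78.3) + 1.6(127.0) + 0.2(335.6) = 101.79 + 203.20 + 67.12 = 372.11
Combination 4 governs: N_u = 590.01 kN.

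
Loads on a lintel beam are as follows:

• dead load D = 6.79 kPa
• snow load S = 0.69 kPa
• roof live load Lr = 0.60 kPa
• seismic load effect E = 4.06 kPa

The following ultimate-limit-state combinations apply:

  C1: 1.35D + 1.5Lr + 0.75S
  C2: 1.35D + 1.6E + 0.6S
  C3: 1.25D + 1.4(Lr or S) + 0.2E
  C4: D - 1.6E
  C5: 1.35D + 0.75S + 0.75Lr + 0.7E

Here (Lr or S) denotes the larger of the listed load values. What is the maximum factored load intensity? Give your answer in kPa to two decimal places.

16.08 kPa

(Lr or S) → S = 0.69 kPa.
C1: 1.35(6.79) + 1.5(0.60) + 0.75(0.69) = 10.58
C2: 1.35(6.79) + 1.6(4.06) + 0.6(0.69) = 9.17 + 6.50 + 0.41 = 16.08
C3: 1.25(6.79) + 1.4(0.69) + 0.2(4.06) = 8.49 + 0.97 + 0.81 = 10.27
C4: 1.0(6.79) - 1.6(4.06) = 6.79 - 6.50 = 0.29
C5: 1.35(6.79) + 0.75(0.69) + 0.75(0.60) + 0.7(4.06) = 9.17 + 0.52 + 0.45 + 2.84 = 12.98
The controlling combination is 2, giving 16.08 kPa.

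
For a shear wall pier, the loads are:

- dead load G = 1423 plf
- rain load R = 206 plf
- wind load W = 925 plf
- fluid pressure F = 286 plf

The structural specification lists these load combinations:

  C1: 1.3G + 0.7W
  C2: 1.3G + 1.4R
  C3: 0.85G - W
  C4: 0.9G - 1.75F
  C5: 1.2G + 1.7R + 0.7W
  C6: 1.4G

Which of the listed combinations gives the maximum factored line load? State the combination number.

C1: 1.3(1423) + 0.7(925) = 1849.9 + 647.5 = 2497.4
C2: 1.3(1423) + 1.4(206) = 1849.9 + 288.4 = 2138.3
C3: 0.85(1423) - 1.0(925) = 1209.6 - 925.0 = 284.6
C4: 0.9(1423) - 1.75(286) = 1280.7 - 500.5 = 780.2
C5: 1.2(1423) + 1.7(206) + 0.7(925) = 1707.6 + 350.2 + 647.5 = 2705.3
C6: 1.4(1423) = 1992.2
The largest value is 2705.3 plf from combination 5.

Combination 5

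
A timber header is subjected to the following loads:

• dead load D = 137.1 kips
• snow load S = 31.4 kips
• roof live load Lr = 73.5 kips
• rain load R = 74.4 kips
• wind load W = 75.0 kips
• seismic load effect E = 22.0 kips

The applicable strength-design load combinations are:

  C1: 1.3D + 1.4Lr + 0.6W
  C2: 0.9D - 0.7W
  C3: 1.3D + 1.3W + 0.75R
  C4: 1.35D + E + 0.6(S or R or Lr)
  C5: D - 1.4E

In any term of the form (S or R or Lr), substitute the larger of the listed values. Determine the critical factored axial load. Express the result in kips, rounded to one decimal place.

331.5 kips

(S or R or Lr) → R = 74.4 kips.
C1: 1.3(137.1) + 1.4(73.5) + 0.6(75.0) = 178.2 + 102.9 + 45.0 = 326.1
C2: 0.9(137.1) - 0.7(75.0) = 123.4 - 52.5 = 70.9
C3: 1.3(137.1) + 1.3(75.0) + 0.75(74.4) = 178.2 + 97.5 + 55.8 = 331.5
C4: 1.35(137.1) + 1.0(22.0) + 0.6(74.4) = 185.1 + 22.0 + 44.6 = 251.7
C5: 1.0(137.1) - 1.4(22.0) = 137.1 - 30.8 = 106.3
The controlling combination is 3, giving 331.5 kips.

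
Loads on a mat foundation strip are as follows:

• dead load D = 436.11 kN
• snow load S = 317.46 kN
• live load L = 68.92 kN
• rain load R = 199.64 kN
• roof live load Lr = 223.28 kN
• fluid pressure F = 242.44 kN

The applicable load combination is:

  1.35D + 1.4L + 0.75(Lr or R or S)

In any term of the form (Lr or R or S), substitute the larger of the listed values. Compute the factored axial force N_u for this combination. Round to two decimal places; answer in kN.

(Lr or R or S) → S = 317.46 kN.
1.35(436.11) + 1.4(68.92) + 0.75(317.46) = 923.33
N_u = 923.33 kN.

923.33 kN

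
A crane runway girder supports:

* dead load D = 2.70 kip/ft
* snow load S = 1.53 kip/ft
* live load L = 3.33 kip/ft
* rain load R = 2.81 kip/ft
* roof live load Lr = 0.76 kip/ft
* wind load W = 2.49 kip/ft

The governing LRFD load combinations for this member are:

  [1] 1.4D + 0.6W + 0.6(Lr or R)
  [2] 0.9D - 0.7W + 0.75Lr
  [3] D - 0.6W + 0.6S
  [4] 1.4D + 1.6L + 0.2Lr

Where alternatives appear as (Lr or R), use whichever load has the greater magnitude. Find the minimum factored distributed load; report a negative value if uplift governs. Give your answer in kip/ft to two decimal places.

1.26 kip/ft

(Lr or R) → R = 2.81 kip/ft.
[1] 1.4(2.70) + 0.6(2.49) + 0.6(2.81) = 3.78 + 1.49 + 1.69 = 6.96
[2] 0.9(2.70) - 0.7(2.49) + 0.75(0.76) = 2.43 - 1.74 + 0.57 = 1.26
[3] 1.0(2.70) - 0.6(2.49) + 0.6(1.53) = 2.12
[4] 1.4(2.70) + 1.6(3.33) + 0.2(0.76) = 3.78 + 5.33 + 0.15 = 9.26
Combination 2 gives the minimum: 1.26 kip/ft.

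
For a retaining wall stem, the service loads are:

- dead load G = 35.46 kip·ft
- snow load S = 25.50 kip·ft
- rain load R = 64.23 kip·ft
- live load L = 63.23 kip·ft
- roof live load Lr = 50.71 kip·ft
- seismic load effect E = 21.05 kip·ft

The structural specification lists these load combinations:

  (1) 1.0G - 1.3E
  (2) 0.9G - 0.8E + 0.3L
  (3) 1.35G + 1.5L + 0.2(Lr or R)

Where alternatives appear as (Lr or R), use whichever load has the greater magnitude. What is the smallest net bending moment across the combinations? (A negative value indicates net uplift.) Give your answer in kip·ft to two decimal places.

(Lr or R) → R = 64.23 kip·ft.
(1) 1.0(35.46) - 1.3(21.05) = 8.10
(2) 0.9(35.46) - 0.8(21.05) + 0.3(63.23) = 31.91 - 16.84 + 18.97 = 34.04
(3) 1.35(35.46) + 1.5(63.23) + 0.2(64.23) = 155.56
Combination 1 gives the minimum: 8.10 kip·ft.

8.10 kip·ft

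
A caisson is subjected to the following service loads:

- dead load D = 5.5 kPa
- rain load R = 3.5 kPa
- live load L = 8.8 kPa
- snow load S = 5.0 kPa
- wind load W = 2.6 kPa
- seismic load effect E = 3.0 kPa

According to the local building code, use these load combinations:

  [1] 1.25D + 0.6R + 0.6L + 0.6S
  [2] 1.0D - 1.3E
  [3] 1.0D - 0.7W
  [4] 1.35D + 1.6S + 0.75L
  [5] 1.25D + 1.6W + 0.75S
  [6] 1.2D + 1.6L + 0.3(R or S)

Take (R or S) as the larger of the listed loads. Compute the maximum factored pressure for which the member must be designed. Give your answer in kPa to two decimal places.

(R or S) → S = 5.0 kPa.
[1] 1.25(5.5) + 0.6(3.5) + 0.6(8.8) + 0.6(5.0) = 6.88 + 2.10 + 5.28 + 3.00 = 17.26
[2] 1.0(5.5) - 1.3(3.0) = 5.50 - 3.90 = 1.60
[3] 1.0(5.5) - 0.7(2.6) = 5.50 - 1.82 = 3.68
[4] 1.35(5.5) + 1.6(5.0) + 0.75(8.8) = 7.43 + 8.00 + 6.60 = 22.03
[5] 1.25(5.5) + 1.6(2.6) + 0.75(5.0) = 6.88 + 4.16 + 3.75 = 14.79
[6] 1.2(5.5) + 1.6(8.8) + 0.3(5.0) = 6.60 + 14.08 + 1.50 = 22.18
Combination 6 governs: p_u = 22.18 kPa.

22.18 kPa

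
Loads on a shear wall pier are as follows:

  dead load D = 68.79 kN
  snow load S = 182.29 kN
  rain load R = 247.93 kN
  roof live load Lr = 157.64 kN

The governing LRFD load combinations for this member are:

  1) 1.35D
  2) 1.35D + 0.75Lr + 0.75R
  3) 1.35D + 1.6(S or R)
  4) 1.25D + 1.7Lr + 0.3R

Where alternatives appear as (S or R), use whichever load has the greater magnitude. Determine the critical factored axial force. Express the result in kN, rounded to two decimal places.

(S or R) → R = 247.93 kN.
1) 1.35(68.79) = 92.87
2) 1.35(68.79) + 0.75(157.64) + 0.75(247.93) = 397.04
3) 1.35(68.79) + 1.6(247.93) = 489.55
4) 1.25(68.79) + 1.7(157.64) + 0.3(247.93) = 428.35
The controlling combination is 3, giving 489.55 kN.

489.55 kN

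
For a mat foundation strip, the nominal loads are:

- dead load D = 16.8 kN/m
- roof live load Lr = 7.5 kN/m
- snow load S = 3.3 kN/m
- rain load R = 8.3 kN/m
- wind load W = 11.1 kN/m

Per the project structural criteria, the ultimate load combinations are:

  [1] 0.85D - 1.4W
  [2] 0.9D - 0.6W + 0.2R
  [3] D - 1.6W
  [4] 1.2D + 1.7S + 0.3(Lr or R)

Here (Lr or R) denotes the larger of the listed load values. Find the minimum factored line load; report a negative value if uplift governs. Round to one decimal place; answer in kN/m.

(Lr or R) → R = 8.3 kN/m.
[1] 0.85(16.8) - 1.4(11.1) = -1.3
[2] 0.9(16.8) - 0.6(11.1) + 0.2(8.3) = 15.1 - 6.7 + 1.7 = 10.1
[3] 1.0(16.8) - 1.6(11.1) = 16.8 - 17.8 = -1.0
[4] 1.2(16.8) + 1.7(3.3) + 0.3(8.3) = 20.2 + 5.6 + 2.5 = 28.3
Combination 1 gives the minimum: -1.3 kN/m.

-1.3 kN/m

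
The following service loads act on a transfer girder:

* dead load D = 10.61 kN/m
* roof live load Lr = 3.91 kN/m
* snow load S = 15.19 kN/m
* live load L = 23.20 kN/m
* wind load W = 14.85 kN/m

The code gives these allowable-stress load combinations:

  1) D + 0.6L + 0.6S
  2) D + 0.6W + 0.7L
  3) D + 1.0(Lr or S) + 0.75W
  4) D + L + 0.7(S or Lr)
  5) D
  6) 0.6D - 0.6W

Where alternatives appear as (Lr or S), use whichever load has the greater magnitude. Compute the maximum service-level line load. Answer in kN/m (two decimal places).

(Lr or S) → S = 15.19 kN/m; (S or Lr) → S = 15.19 kN/m.
1) 1.0(10.61) + 0.6(23.20) + 0.6(15.19) = 10.61 + 13.92 + 9.11 = 33.64
2) 1.0(10.61) + 0.6(14.85) + 0.7(23.20) = 10.61 + 8.91 + 16.24 = 35.76
3) 1.0(10.61) + 1.0(15.19) + 0.75(14.85) = 10.61 + 15.19 + 11.14 = 36.94
4) 1.0(10.61) + 1.0(23.20) + 0.7(15.19) = 10.61 + 23.20 + 10.63 = 44.44
5) 1.0(10.61) = 10.61
6) 0.6(10.61) - 0.6(14.85) = 6.37 - 8.91 = -2.54
Combination 4 governs: w = 44.44 kN/m.

44.44 kN/m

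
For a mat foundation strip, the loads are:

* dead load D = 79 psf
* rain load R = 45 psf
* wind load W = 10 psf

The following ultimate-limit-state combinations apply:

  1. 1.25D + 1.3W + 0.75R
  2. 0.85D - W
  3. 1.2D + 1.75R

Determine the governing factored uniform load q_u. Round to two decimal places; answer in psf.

173.55 psf

1. 1.25(79) + 1.3(10) + 0.75(45) = 98.75 + 13.00 + 33.75 = 145.50
2. 0.85(79) - 1.0(10) = 67.15 - 10.00 = 57.15
3. 1.2(79) + 1.75(45) = 94.80 + 78.75 = 173.55
The controlling combination is 3, giving 173.55 psf.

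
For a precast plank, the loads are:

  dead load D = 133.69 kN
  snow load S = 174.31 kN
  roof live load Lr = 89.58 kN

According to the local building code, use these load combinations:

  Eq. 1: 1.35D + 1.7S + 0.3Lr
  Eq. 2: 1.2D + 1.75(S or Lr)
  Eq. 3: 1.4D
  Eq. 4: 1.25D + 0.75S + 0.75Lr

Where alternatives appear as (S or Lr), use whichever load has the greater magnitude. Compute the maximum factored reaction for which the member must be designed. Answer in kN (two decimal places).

503.68 kN

(S or Lr) → S = 174.31 kN.
Eq. 1: 1.35(133.69) + 1.7(174.31) + 0.3(89.58) = 180.48 + 296.33 + 26.87 = 503.68
Eq. 2: 1.2(133.69) + 1.75(174.31) = 160.43 + 305.04 = 465.47
Eq. 3: 1.4(133.69) = 187.17
Eq. 4: 1.25(133.69) + 0.75(174.31) + 0.75(89.58) = 167.11 + 130.73 + 67.19 = 365.03
The controlling combination is 1, giving 503.68 kN.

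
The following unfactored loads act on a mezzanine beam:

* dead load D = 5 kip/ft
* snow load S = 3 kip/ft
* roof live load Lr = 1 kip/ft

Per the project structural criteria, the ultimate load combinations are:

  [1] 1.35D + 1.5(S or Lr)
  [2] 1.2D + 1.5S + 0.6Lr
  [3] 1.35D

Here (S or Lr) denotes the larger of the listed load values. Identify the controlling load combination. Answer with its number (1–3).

(S or Lr) → S = 3 kip/ft.
[1] 1.35(5) + 1.5(3) = 6.75 + 4.50 = 11.25
[2] 1.2(5) + 1.5(3) + 0.6(1) = 6.00 + 4.50 + 0.60 = 11.10
[3] 1.35(5) = 6.75
The largest value is 11.25 kip/ft from combination 1.

Combination 1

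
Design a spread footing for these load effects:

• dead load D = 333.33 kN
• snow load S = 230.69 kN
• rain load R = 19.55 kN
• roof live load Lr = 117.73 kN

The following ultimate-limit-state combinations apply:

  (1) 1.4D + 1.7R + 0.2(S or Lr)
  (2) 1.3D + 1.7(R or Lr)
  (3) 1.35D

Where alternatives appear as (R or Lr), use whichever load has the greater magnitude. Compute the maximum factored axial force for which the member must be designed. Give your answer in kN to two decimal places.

633.47 kN

(S or Lr) → S = 230.69 kN; (R or Lr) → Lr = 117.73 kN.
(1) 1.4(333.33) + 1.7(19.55) + 0.2(230.69) = 466.66 + 33.24 + 46.14 = 546.04
(2) 1.3(333.33) + 1.7(117.73) = 433.33 + 200.14 = 633.47
(3) 1.35(333.33) = 450.00
The controlling combination is 2, giving 633.47 kN.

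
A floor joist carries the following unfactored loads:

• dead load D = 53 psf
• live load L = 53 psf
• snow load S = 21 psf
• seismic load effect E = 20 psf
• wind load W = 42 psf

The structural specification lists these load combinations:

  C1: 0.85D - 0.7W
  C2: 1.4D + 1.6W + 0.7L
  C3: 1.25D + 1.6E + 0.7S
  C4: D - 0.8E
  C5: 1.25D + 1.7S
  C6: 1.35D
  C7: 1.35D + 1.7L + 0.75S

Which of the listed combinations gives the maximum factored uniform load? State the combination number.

C1: 0.85(53) - 0.7(42) = 45.1 - 29.4 = 15.7
C2: 1.4(53) + 1.6(42) + 0.7(53) = 74.2 + 67.2 + 37.1 = 178.5
C3: 1.25(53) + 1.6(20) + 0.7(21) = 66.3 + 32.0 + 14.7 = 113.0
C4: 1.0(53) - 0.8(20) = 53.0 - 16.0 = 37.0
C5: 1.25(53) + 1.7(21) = 66.3 + 35.7 = 102.0
C6: 1.35(53) = 71.6
C7: 1.35(53) + 1.7(53) + 0.75(21) = 177.4
The largest value is 178.5 psf from combination 2.

Combination 2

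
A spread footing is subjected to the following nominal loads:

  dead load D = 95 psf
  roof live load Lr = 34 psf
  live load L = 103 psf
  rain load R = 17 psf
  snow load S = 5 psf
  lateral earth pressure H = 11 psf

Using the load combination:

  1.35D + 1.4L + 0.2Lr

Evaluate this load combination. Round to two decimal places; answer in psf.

1.35(95) + 1.4(103) + 0.2(34) = 128.25 + 144.20 + 6.80 = 279.25
q_u = 279.25 psf.

279.25 psf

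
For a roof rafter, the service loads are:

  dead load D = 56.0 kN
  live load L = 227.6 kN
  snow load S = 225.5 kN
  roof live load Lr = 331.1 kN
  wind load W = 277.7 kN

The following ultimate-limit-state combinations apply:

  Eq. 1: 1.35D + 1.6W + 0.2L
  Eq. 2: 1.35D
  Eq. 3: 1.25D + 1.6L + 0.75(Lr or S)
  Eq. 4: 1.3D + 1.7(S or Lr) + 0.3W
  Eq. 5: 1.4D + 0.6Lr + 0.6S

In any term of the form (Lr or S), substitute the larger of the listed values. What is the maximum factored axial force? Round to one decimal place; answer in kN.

(Lr or S) → Lr = 331.1 kN; (S or Lr) → Lr = 331.1 kN.
Eq. 1: 1.35(56.0) + 1.6(277.7) + 0.2(227.6) = 565.4
Eq. 2: 1.35(56.0) = 75.6
Eq. 3: 1.25(56.0) + 1.6(227.6) + 0.75(331.1) = 682.5
Eq. 4: 1.3(56.0) + 1.7(331.1) + 0.3(277.7) = 719.0
Eq. 5: 1.4(56.0) + 0.6(331.1) + 0.6(225.5) = 412.4
The controlling combination is 4, giving 719.0 kN.

719.0 kN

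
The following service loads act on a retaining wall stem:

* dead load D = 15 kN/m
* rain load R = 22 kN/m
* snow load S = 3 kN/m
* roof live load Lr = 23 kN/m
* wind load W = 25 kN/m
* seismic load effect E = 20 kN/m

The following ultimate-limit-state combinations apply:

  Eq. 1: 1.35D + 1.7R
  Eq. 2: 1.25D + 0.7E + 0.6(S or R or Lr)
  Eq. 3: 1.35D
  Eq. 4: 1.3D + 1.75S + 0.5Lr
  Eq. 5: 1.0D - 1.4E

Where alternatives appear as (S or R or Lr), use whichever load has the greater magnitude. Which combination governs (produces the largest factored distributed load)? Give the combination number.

(S or R or Lr) → Lr = 23 kN/m.
Eq. 1: 1.35(15) + 1.7(22) = 20.25 + 37.40 = 57.65
Eq. 2: 1.25(15) + 0.7(20) + 0.6(23) = 18.75 + 14.00 + 13.80 = 46.55
Eq. 3: 1.35(15) = 20.25
Eq. 4: 1.3(15) + 1.75(3) + 0.5(23) = 19.50 + 5.25 + 11.50 = 36.25
Eq. 5: 1.0(15) - 1.4(20) = 15.00 - 28.00 = -13.00
The largest value is 57.65 kN/m from combination 1.

Combination 1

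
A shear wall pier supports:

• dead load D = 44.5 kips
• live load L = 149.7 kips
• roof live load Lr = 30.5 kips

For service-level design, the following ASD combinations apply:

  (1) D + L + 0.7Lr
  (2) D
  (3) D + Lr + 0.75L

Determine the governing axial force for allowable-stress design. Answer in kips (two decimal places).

(1) 1.0(44.5) + 1.0(149.7) + 0.7(30.5) = 44.50 + 149.70 + 21.35 = 215.55
(2) 1.0(44.5) = 44.50
(3) 1.0(44.5) + 1.0(30.5) + 0.75(149.7) = 44.50 + 30.50 + 112.28 = 187.28
Combination 1 governs: P = 215.55 kips.

215.55 kips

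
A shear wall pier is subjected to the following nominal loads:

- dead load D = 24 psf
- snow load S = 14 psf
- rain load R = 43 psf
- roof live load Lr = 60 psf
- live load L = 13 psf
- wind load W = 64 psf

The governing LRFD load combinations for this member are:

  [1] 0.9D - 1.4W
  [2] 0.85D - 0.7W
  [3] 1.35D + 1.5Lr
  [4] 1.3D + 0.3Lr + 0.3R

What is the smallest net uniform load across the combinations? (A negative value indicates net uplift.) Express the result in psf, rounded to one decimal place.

-68.0 psf

[1] 0.9(24) - 1.4(64) = 21.6 - 89.6 = -68.0
[2] 0.85(24) - 0.7(64) = 20.4 - 44.8 = -24.4
[3] 1.35(24) + 1.5(60) = 32.4 + 90.0 = 122.4
[4] 1.3(24) + 0.3(60) + 0.3(43) = 31.2 + 18.0 + 12.9 = 62.1
Combination 1 gives the minimum: -68.0 psf.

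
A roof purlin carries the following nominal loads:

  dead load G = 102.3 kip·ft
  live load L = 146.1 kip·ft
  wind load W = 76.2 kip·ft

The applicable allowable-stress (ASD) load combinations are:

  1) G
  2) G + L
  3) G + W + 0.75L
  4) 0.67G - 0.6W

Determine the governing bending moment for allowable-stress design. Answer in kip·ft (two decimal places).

288.08 kip·ft

1) 1.0(102.3) = 102.30
2) 1.0(102.3) + 1.0(146.1) = 102.30 + 146.10 = 248.40
3) 1.0(102.3) + 1.0(76.2) + 0.75(146.1) = 102.30 + 76.20 + 109.58 = 288.08
4) 0.67(102.3) - 0.6(76.2) = 68.54 - 45.72 = 22.82
The controlling combination is 3, giving 288.08 kip·ft.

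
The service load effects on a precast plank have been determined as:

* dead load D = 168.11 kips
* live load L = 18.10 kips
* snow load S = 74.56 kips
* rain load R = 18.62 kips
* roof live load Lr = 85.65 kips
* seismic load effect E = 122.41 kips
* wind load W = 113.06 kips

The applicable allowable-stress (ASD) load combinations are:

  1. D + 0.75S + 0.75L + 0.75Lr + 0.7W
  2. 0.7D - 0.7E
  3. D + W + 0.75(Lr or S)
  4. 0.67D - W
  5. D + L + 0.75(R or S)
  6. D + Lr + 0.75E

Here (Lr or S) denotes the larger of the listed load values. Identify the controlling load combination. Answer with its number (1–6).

(Lr or S) → Lr = 85.65 kips; (R or S) → S = 74.56 kips.
1. 1.0(168.11) + 0.75(74.56) + 0.75(18.10) + 0.75(85.65) + 0.7(113.06) = 380.98
2. 0.7(168.11) - 0.7(122.41) = 117.68 - 85.69 = 31.99
3. 1.0(168.11) + 1.0(113.06) + 0.75(85.65) = 168.11 + 113.06 + 64.24 = 345.41
4. 0.67(168.11) - 1.0(113.06) = 112.63 - 113.06 = -0.43
5. 1.0(168.11) + 1.0(18.10) + 0.75(74.56) = 168.11 + 18.10 + 55.92 = 242.13
6. 1.0(168.11) + 1.0(85.65) + 0.75(122.41) = 168.11 + 85.65 + 91.81 = 345.57
The largest value is 380.98 kips from combination 1.

Combination 1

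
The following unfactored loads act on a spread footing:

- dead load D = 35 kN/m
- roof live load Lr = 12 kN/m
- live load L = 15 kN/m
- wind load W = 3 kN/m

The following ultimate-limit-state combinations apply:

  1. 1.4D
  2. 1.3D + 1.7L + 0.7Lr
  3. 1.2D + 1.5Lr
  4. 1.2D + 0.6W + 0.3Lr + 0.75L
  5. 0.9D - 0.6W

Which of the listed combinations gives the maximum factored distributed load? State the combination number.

Combination 2

1. 1.4(35) = 49.00
2. 1.3(35) + 1.7(15) + 0.7(12) = 45.50 + 25.50 + 8.40 = 79.40
3. 1.2(35) + 1.5(12) = 42.00 + 18.00 = 60.00
4. 1.2(35) + 0.6(3) + 0.3(12) + 0.75(15) = 42.00 + 1.80 + 3.60 + 11.25 = 58.65
5. 0.9(35) - 0.6(3) = 31.50 - 1.80 = 29.70
The largest value is 79.40 kN/m from combination 2.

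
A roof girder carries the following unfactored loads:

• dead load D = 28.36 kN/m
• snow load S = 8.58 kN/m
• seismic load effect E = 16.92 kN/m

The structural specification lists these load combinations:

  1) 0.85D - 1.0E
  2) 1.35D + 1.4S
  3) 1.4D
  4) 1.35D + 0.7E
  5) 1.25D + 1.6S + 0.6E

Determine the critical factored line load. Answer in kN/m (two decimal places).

1) 0.85(28.36) - 1.0(16.92) = 24.11 - 16.92 = 7.19
2) 1.35(28.36) + 1.4(8.58) = 38.29 + 12.01 = 50.30
3) 1.4(28.36) = 39.70
4) 1.35(28.36) + 0.7(16.92) = 38.29 + 11.84 = 50.13
5) 1.25(28.36) + 1.6(8.58) + 0.6(16.92) = 35.45 + 13.73 + 10.15 = 59.33
The controlling combination is 5, giving 59.33 kN/m.

59.33 kN/m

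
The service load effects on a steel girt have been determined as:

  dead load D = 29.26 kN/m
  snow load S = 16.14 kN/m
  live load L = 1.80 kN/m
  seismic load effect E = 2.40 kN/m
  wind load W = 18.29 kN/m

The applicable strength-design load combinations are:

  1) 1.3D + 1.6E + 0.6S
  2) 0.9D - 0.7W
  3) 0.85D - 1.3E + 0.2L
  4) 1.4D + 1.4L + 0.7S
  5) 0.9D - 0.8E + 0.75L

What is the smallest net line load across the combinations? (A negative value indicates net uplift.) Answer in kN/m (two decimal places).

1) 1.3(29.26) + 1.6(2.40) + 0.6(16.14) = 38.04 + 3.84 + 9.68 = 51.56
2) 0.9(29.26) - 0.7(18.29) = 26.33 - 12.80 = 13.53
3) 0.85(29.26) - 1.3(2.40) + 0.2(1.80) = 24.87 - 3.12 + 0.36 = 22.11
4) 1.4(29.26) + 1.4(1.80) + 0.7(16.14) = 40.96 + 2.52 + 11.30 = 54.78
5) 0.9(29.26) - 0.8(2.40) + 0.75(1.80) = 26.33 - 1.92 + 1.35 = 25.76
Combination 2 gives the minimum: 13.53 kN/m.

13.53 kN/m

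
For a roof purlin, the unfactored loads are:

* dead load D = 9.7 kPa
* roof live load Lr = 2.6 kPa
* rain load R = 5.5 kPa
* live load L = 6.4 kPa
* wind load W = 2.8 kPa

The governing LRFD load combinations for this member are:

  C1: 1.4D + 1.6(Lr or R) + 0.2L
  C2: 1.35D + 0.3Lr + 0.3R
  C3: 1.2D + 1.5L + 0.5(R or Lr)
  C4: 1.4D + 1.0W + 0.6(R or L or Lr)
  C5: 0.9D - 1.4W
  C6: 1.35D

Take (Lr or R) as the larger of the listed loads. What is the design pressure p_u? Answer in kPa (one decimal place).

(Lr or R) → R = 5.5 kPa; (R or Lr) → R = 5.5 kPa; (R or L or Lr) → L = 6.4 kPa.
C1: 1.4(9.7) + 1.6(5.5) + 0.2(6.4) = 23.7
C2: 1.35(9.7) + 0.3(2.6) + 0.3(5.5) = 15.5
C3: 1.2(9.7) + 1.5(6.4) + 0.5(5.5) = 24.0
C4: 1.4(9.7) + 1.0(2.8) + 0.6(6.4) = 20.2
C5: 0.9(9.7) - 1.4(2.8) = 4.8
C6: 1.35(9.7) = 13.1
Combination 3 governs: p_u = 24.0 kPa.

24.0 kPa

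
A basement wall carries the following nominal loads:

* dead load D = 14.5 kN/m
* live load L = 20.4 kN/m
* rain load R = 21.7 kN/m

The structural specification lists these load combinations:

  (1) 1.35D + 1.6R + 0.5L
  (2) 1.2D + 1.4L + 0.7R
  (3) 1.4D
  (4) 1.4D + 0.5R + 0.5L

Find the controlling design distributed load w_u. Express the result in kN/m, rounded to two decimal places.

64.50 kN/m

(1) 1.35(14.5) + 1.6(21.7) + 0.5(20.4) = 64.50
(2) 1.2(14.5) + 1.4(20.4) + 0.7(21.7) = 61.15
(3) 1.4(14.5) = 20.30
(4) 1.4(14.5) + 0.5(21.7) + 0.5(20.4) = 41.35
The controlling combination is 1, giving 64.50 kN/m.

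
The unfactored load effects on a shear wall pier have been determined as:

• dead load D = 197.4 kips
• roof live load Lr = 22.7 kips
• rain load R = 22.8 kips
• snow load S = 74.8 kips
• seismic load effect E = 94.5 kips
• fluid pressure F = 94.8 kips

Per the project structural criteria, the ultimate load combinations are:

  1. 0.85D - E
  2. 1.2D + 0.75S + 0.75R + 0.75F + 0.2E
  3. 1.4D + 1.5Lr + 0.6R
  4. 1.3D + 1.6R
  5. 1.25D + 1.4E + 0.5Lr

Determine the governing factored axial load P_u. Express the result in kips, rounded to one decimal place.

1. 0.85(197.4) - 1.0(94.5) = 167.8 - 94.5 = 73.3
2. 1.2(197.4) + 0.75(74.8) + 0.75(22.8) + 0.75(94.8) + 0.2(94.5) = 236.9 + 56.1 + 17.1 + 71.1 + 18.9 = 400.1
3. 1.4(197.4) + 1.5(22.7) + 0.6(22.8) = 324.1
4. 1.3(197.4) + 1.6(22.8) = 256.6 + 36.5 = 293.1
5. 1.25(197.4) + 1.4(94.5) + 0.5(22.7) = 390.4
Maximum is from combination 2.

400.1 kips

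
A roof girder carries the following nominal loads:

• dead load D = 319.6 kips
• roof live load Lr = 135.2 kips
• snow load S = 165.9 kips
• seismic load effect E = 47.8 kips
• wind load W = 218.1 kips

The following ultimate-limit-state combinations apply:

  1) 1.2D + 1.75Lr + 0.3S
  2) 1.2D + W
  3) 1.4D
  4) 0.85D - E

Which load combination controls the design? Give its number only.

Combination 1

1) 1.2(319.6) + 1.75(135.2) + 0.3(165.9) = 383.52 + 236.60 + 49.77 = 669.89
2) 1.2(319.6) + 1.0(218.1) = 383.52 + 218.10 = 601.62
3) 1.4(319.6) = 447.44
4) 0.85(319.6) - 1.0(47.8) = 271.66 - 47.80 = 223.86
The largest value is 669.89 kips from combination 1.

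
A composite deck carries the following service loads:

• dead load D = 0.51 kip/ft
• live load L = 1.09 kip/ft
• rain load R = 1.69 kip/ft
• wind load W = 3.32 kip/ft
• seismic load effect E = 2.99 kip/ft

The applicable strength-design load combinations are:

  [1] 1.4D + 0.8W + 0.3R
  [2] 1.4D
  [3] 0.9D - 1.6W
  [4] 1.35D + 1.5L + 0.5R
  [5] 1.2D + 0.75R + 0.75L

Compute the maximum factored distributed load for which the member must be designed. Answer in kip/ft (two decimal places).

[1] 1.4(0.51) + 0.8(3.32) + 0.3(1.69) = 0.71 + 2.66 + 0.51 = 3.88
[2] 1.4(0.51) = 0.71
[3] 0.9(0.51) - 1.6(3.32) = 0.46 - 5.31 = -4.85
[4] 1.35(0.51) + 1.5(1.09) + 0.5(1.69) = 3.17
[5] 1.2(0.51) + 0.75(1.69) + 0.75(1.09) = 0.61 + 1.27 + 0.82 = 2.70
Maximum is from combination 1.

3.88 kip/ft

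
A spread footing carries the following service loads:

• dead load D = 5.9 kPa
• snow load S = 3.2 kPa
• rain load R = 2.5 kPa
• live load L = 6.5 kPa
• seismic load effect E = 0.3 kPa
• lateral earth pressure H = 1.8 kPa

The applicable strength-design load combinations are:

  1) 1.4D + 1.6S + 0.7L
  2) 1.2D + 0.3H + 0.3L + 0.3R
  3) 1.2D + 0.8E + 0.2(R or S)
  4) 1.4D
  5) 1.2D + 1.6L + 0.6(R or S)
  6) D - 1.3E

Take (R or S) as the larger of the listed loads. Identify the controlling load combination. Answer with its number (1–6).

(R or S) → S = 3.2 kPa.
1) 1.4(5.9) + 1.6(3.2) + 0.7(6.5) = 17.9
2) 1.2(5.9) + 0.3(1.8) + 0.3(6.5) + 0.3(2.5) = 10.3
3) 1.2(5.9) + 0.8(0.3) + 0.2(3.2) = 8.0
4) 1.4(5.9) = 8.3
5) 1.2(5.9) + 1.6(6.5) + 0.6(3.2) = 7.1 + 10.4 + 1.9 = 19.4
6) 1.0(5.9) - 1.3(0.3) = 5.9 - 0.4 = 5.5
The largest value is 19.4 kPa from combination 5.

Combination 5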